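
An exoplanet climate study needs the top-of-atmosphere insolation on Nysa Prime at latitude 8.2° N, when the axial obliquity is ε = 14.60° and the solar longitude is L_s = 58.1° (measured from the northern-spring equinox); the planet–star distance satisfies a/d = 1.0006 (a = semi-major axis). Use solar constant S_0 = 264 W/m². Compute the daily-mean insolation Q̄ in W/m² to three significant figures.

Solar declination: sin δ = sin ε · sin L_s = sin 14.60° × sin 58.1° = 0.21400, so δ = +12.357°.
cos h₀ = −tan(+8.2°) tan(+12.357°) = -0.0316, h₀ = 1.6024 rad.
Bracket: h₀ sin ϕ sin δ + cos ϕ cos δ sin h₀ = 1.6024×0.14263×0.21400 + 0.98978×0.97683×0.99950 = 0.048910 + 0.966363 = 1.015273.
Inverse-square distance factor (a/d)² = 1.0006² = 1.001200.
Q̄ = (S_0/π) × 1.001200 × [bracket] = (264/π) × 1.001200 × 1.015273 = 85.42 W/m².

Q̄ ≈ 85.4 W/m²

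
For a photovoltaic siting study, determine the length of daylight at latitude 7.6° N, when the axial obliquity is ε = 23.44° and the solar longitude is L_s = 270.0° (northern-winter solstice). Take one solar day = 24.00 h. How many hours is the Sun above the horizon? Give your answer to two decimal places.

Solar declination: sin δ = sin ε · sin L_s = sin 23.44° × sin 270.0° = -0.39779, so δ = -23.440°.
cos h₀ = −tan ϕ · tan δ = −tan(+7.6°) × tan(-23.440°) = 0.0579, so h₀ = 1.5129 rad = 86.68°.
Daylight = 2h₀/(2π) × 24.00 h = (1.5129/π) × 24.00 = 11.56 h.

11.56 h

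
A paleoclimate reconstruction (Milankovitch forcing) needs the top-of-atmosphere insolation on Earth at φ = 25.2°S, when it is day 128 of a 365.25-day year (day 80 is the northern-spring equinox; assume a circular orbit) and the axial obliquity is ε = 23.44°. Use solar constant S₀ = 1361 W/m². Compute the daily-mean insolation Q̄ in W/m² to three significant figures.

Q̄ ≈ 294 W/m²

Solar longitude: λ_s = 360° × (128 − 80)/365.25 = 47.310°.
sin δ = sin 23.44° × sin 47.310° = 0.29239, so δ = +17.001°.
cos H₀ = −tan(-25.2°) tan(+17.001°) = 0.1439, H₀ = 1.4264 rad.
Bracket: H₀ sin φ sin δ + cos φ cos δ sin H₀ = 1.4264×-0.42578×0.29239 + 0.90483×0.95630×0.98960 = -0.177578 + 0.856290 = 0.678712.
Q̄ = (S₀/π) × [bracket] = (1361/π) × 0.678712 = 294.0 W/m².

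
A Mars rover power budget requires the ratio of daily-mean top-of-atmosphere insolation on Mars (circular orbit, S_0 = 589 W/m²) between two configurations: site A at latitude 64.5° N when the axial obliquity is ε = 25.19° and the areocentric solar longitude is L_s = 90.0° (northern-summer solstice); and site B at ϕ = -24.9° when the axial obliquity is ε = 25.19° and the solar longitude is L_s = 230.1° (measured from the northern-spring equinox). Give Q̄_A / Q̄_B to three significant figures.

Q̄_A / Q̄_B ≈ 1.11

— Configuration A (ϕ=+64.5°):
sin δ = sin 25.19° × sin 90.0° = 0.42562, so δ = +25.190°.
cos h₀ = −tan(+64.5°) tan(+25.190°) = -0.9861, h₀ = 2.9747 rad.
Bracket: h₀ sin ϕ sin δ + cos ϕ cos δ sin h₀ = 2.9747×0.90259×0.42562 + 0.43051×0.90490×0.16608 = 1.142762 + 0.064700 = 1.207462.
Q̄ = (S_0/π) × [bracket] = (589/π) × 1.207462 = 226.38 W/m².
— Configuration B (ϕ=-24.9°):
Solar declination: sin δ = sin ε · sin L_s = sin 25.19° × sin 230.1° = -0.32652, so δ = -19.058°.
cos h₀ = −tan(-24.9°) tan(-19.058°) = -0.1604, h₀ = 1.7318 rad.
Bracket: h₀ sin ϕ sin δ + cos ϕ cos δ sin h₀ = 1.7318×-0.42104×-0.32652 + 0.90704×0.94519×0.98706 = 0.238084 + 0.846231 = 1.084315.
Q̄ = (S_0/π) × [bracket] = (589/π) × 1.084315 = 203.29 W/m².
Ratio Q̄_A / Q̄_B = 226.38 / 203.29 = 1.114.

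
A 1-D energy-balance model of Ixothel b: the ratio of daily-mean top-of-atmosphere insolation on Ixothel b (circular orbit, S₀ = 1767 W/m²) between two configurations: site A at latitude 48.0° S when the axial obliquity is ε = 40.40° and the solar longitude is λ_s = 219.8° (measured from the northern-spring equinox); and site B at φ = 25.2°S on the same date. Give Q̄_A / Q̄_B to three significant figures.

Q̄_A / Q̄_B ≈ 1.05

— Configuration A (φ=-48.0°):
Solar declination: sin δ = sin ε · sin λ_s = sin 40.40° × sin 219.8° = -0.41487, so δ = -24.511°.
cos H₀ = −tan(-48.0°) tan(-24.511°) = -0.5064, H₀ = 2.1018 rad.
Bracket: H₀ sin φ sin δ + cos φ cos δ sin H₀ = 2.1018×-0.74314×-0.41487 + 0.66913×0.90988×0.86230 = 0.647999 + 0.524992 = 1.172991.
Q̄ = (S₀/π) × [bracket] = (1767/π) × 1.172991 = 659.75 W/m².
— Configuration B (φ=-25.2°):
cos H₀ = −tan(-25.2°) tan(-24.511°) = -0.2146, H₀ = 1.7870 rad.
Bracket: H₀ sin φ sin δ + cos φ cos δ sin H₀ = 1.7870×-0.42578×-0.41487 + 0.90483×0.90988×0.97671 = 0.315662 + 0.804112 = 1.119774.
Q̄ = (S₀/π) × [bracket] = (1767/π) × 1.119774 = 629.82 W/m².
Ratio Q̄_A / Q̄_B = 659.75 / 629.82 = 1.048.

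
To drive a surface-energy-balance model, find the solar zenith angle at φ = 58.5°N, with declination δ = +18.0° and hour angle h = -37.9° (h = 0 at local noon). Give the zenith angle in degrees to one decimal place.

cos θ_z = sin φ sin δ + cos φ cos δ cos h = 0.263480 + 0.392116 = 0.655596.
θ_z = arccos(0.655596) = 49.0°.

θ_z = 49.0°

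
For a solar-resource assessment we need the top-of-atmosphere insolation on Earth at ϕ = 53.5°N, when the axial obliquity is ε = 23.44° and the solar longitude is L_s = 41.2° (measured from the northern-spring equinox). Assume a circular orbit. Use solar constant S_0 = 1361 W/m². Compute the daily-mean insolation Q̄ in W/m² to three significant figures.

Q̄ ≈ 409 W/m²

Solar declination: sin δ = sin ε · sin L_s = sin 23.44° × sin 41.2° = 0.26202, so δ = +15.190°.
cos h₀ = −tan(+53.5°) tan(+15.190°) = -0.3669, h₀ = 1.9465 rad.
Bracket: h₀ sin ϕ sin δ + cos ϕ cos δ sin h₀ = 1.9465×0.80386×0.26202 + 0.59482×0.96506×0.93025 = 0.409986 + 0.533998 = 0.943984.
Q̄ = (S_0/π) × [bracket] = (1361/π) × 0.943984 = 409.0 W/m².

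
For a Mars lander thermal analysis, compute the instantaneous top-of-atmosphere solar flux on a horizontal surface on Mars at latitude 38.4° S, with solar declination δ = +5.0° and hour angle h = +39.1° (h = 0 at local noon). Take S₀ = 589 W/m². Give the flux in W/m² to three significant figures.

cos θ_z = sin φ sin δ + cos φ cos δ cos h = -0.054137 + 0.605868 = 0.551731.
Flux = S₀ · cos θ_z = 589 × 0.551731 = 325.0 W/m².

325 W/m²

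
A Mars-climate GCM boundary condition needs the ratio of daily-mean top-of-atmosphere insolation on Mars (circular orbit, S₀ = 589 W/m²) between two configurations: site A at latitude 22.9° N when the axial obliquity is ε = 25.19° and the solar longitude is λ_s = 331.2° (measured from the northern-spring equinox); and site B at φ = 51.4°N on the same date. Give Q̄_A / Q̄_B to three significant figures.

Q̄_A / Q̄_B ≈ 2.05

— Configuration A (φ=+22.9°):
Solar declination: sin δ = sin ε · sin λ_s = sin 25.19° × sin 331.2° = -0.20504, so δ = -11.832°.
cos H₀ = −tan(+22.9°) tan(-11.832°) = 0.0885, H₀ = 1.4822 rad.
Bracket: H₀ sin φ sin δ + cos φ cos δ sin H₀ = 1.4822×0.38912×-0.20504 + 0.92119×0.97875×0.99608 = -0.118258 + 0.898080 = 0.779822.
Q̄ = (S₀/π) × [bracket] = (589/π) × 0.779822 = 146.20 W/m².
— Configuration B (φ=+51.4°):
cos H₀ = −tan(+51.4°) tan(-11.832°) = 0.2624, H₀ = 1.3053 rad.
Bracket: H₀ sin φ sin δ + cos φ cos δ sin H₀ = 1.3053×0.78152×-0.20504 + 0.62388×0.97875×0.96495 = -0.209165 + 0.589220 = 0.380055.
Q̄ = (S₀/π) × [bracket] = (589/π) × 0.380055 = 71.254 W/m².
Ratio Q̄_A / Q̄_B = 146.20 / 71.254 = 2.052.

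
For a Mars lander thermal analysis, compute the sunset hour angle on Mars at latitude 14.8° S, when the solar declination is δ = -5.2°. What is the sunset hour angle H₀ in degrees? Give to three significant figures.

cos H₀ = −tan φ · tan δ = −tan(-14.8°) × tan(-5.200°) = -0.0240, so H₀ = 1.5948 rad = 91.38°.

H₀ = 91.4°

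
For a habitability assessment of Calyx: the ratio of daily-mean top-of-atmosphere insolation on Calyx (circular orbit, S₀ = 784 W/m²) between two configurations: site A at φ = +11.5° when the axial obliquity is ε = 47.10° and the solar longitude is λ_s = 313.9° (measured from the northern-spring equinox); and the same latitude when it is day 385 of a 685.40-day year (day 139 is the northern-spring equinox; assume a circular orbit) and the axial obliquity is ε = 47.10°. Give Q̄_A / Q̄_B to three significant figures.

— Configuration A (φ=+11.5°):
Solar declination: sin δ = sin ε · sin λ_s = sin 47.10° × sin 313.9° = -0.52783, so δ = -31.859°.
cos H₀ = −tan(+11.5°) tan(-31.859°) = 0.1264, H₀ = 1.4440 rad.
Bracket: H₀ sin φ sin δ + cos φ cos δ sin H₀ = 1.4440×0.19937×-0.52783 + 0.97992×0.84935×0.99197 = -0.151957 + 0.825612 = 0.673655.
Q̄ = (S₀/π) × [bracket] = (784/π) × 0.673655 = 168.11 W/m².
— Configuration B (φ=+11.5°):
Solar longitude: λ_s = 360° × (385 − 139)/685.40 = 129.209°.
sin δ = sin 47.10° × sin 129.209° = 0.56761, so δ = +34.583°.
cos H₀ = −tan(+11.5°) tan(+34.583°) = -0.1403, H₀ = 1.7115 rad.
Bracket: H₀ sin φ sin δ + cos φ cos δ sin H₀ = 1.7115×0.19937×0.56761 + 0.97992×0.82330×0.99011 = 0.193681 + 0.798789 = 0.992470.
Q̄ = (S₀/π) × [bracket] = (784/π) × 0.992470 = 247.68 W/m².
Ratio Q̄_A / Q̄_B = 168.11 / 247.68 = 0.6787.

Q̄_A / Q̄_B ≈ 0.679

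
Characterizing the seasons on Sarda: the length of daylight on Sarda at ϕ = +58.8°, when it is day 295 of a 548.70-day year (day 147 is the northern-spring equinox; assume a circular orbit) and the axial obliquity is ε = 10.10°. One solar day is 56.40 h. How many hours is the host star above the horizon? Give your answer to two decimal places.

Solar longitude: L_s = 360° × (295 − 147)/548.70 = 97.102°.
sin δ = sin 10.10° × sin 97.102° = 0.17402, so δ = +10.022°.
cos h₀ = −tan ϕ · tan δ = −tan(+58.8°) × tan(+10.022°) = -0.2918, so h₀ = 1.8669 rad = 106.97°.
Daylight = 2h₀/(2π) × 56.40 h = (1.8669/π) × 56.40 = 33.52 h.

33.52 h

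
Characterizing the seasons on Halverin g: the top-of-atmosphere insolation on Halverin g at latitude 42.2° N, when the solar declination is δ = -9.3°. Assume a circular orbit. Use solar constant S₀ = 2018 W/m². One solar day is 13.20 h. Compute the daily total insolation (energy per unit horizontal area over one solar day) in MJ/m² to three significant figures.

17.4 MJ/m²

cos H₀ = −tan(+42.2°) tan(-9.300°) = 0.1485, H₀ = 1.4218 rad.
Bracket: H₀ sin φ sin δ + cos φ cos δ sin H₀ = 1.4218×0.67172×-0.16160 + 0.74080×0.98686×0.98891 = -0.154336 + 0.722958 = 0.568622.
Q̄ = (S₀/π) × [bracket] = (2018/π) × 0.568622 = 365.25 W/m².
Daily total = Q̄ × 13.20 h × 3600 s/h = 365.25 × 13.20 × 3600 / 10⁶ = 17.36 MJ/m².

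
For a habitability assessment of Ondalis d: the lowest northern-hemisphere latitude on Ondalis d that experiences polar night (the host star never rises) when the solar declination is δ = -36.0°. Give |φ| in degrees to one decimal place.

|φ| = 54.0°

Polar night requires cos H₀ = −tan φ tan δ ≥ 1, i.e. tan φ tan δ ≤ −1.
The boundary is |tan φ| · |tan δ| = 1, so |φ| = 90° − |δ| = 90° − 36.0° = 54.0° in the northern hemisphere.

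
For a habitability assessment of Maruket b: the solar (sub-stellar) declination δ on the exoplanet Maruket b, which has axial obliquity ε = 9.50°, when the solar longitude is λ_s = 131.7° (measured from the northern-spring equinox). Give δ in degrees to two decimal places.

sin δ = sin ε · sin λ_s = sin 9.50° × sin 131.7° = 0.123231.
δ = arcsin(0.123231) = +7.08°.

δ = +7.08°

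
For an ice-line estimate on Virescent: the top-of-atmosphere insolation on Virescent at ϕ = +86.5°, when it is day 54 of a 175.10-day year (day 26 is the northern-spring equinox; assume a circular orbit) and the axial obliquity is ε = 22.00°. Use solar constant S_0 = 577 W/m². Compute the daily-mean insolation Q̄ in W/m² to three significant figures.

Solar longitude: L_s = 360° × (54 − 26)/175.10 = 57.567°.
sin δ = sin 22.00° × sin 57.567° = 0.31618, so δ = +18.432°.
cos h₀ = −tan(+86.5°) tan(+18.432°) = -5.4490 ≤ −1 ⇒ polar day, h₀ = π.
Bracket: h₀ sin ϕ sin δ + cos ϕ cos δ sin h₀ = 3.1416×0.99813×0.31618 + 0.06105×0.94870×0.00000 = 0.991454 + 0.000000 = 0.991454.
Q̄ = (S_0/π) × [bracket] = (577/π) × 0.991454 = 182.1 W/m².

Q̄ ≈ 182 W/m²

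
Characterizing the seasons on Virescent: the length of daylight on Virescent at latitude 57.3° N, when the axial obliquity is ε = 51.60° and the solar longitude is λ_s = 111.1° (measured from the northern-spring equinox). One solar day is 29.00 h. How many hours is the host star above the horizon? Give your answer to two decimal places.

Solar declination: sin δ = sin ε · sin λ_s = sin 51.60° × sin 111.1° = 0.73115, so δ = +46.983°.
Sunrise equation: cos H₀ = −tan φ · tan δ = -1.6694 ≤ −1, so the host star never sets (polar day) and H₀ = π.
Daylight = 2H₀/(2π) × 29.00 h = (3.1416/π) × 29.00 = 29.00 h.

29.00 h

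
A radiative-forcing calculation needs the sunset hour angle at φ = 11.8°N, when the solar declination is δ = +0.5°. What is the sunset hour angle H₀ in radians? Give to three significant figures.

H₀ = 1.57 rad

cos H₀ = −tan φ · tan δ = −tan(+11.8°) × tan(+0.500°) = -0.0018, so H₀ = 1.5726 rad = 90.10°.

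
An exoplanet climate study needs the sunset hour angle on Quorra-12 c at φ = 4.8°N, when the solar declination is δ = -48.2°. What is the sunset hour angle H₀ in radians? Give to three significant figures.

cos H₀ = −tan φ · tan δ = −tan(+4.8°) × tan(-48.200°) = 0.0939, so H₀ = 1.4767 rad = 84.61°.

H₀ = 1.48 rad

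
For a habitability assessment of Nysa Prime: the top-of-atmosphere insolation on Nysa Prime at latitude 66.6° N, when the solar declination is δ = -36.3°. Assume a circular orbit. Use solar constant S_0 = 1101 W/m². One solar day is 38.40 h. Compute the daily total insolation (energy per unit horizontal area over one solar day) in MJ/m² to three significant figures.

cos h₀ = −tan(+66.6°) tan(-36.300°) = 1.6975 ≥ 1 ⇒ polar night, h₀ = 0 and Q̄ = 0.
Daily total = Q̄ × 38.40 h × 3600 s/h = 0.00 MJ/m².

0.00 MJ/m²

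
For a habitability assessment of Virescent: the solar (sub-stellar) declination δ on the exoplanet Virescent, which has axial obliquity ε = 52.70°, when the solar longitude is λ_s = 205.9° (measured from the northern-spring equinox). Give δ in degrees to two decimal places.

δ = -20.33°

sin δ = sin ε · sin λ_s = sin 52.70° × sin 205.9° = -0.347464.
δ = arcsin(-0.347464) = -20.33°.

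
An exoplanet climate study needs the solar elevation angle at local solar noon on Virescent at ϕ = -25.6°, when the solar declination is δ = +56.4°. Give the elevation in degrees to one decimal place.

At local noon the hour angle is zero, so the zenith angle equals |ϕ − δ| = |-25.6° − (+56.400°)| = 82.000°.
Elevation = 90° − 82.000° = 8.0°.

8.0°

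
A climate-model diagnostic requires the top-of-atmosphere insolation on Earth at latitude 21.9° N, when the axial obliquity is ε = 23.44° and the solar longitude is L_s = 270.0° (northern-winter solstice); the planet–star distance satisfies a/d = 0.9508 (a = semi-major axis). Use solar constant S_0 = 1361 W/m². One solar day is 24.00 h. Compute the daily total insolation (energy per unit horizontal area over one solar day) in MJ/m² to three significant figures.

21.4 MJ/m²

Solar declination: sin δ = sin ε · sin L_s = sin 23.44° × sin 270.0° = -0.39779, so δ = -23.440°.
cos h₀ = −tan(+21.9°) tan(-23.440°) = 0.1743, h₀ = 1.3956 rad.
Bracket: h₀ sin ϕ sin δ + cos ϕ cos δ sin h₀ = 1.3956×0.37299×-0.39779 + 0.92784×0.91748×0.98469 = -0.207068 + 0.838242 = 0.631174.
Inverse-square distance factor (a/d)² = 0.9508² = 0.904021.
Q̄ = (S_0/π) × 0.904021 × [bracket] = (1361/π) × 0.904021 × 0.631174 = 247.19 W/m².
Daily total = Q̄ × 24.00 h × 3600 s/h = 247.19 × 24.00 × 3600 / 10⁶ = 21.36 MJ/m².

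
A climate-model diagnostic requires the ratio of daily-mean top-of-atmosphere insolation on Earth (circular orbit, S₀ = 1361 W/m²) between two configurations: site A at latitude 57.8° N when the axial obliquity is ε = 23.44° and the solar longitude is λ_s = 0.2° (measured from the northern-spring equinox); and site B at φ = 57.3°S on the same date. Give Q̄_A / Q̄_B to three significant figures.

Q̄_A / Q̄_B ≈ 0.993

— Configuration A (φ=+57.8°):
Solar declination: sin δ = sin ε · sin λ_s = sin 23.44° × sin 0.2° = 0.00139, so δ = +0.080°.
cos H₀ = −tan(+57.8°) tan(+0.080°) = -0.0022, H₀ = 1.5730 rad.
Bracket: H₀ sin φ sin δ + cos φ cos δ sin H₀ = 1.5730×0.84619×0.00139 + 0.53288×1.00000×1.00000 = 0.001850 + 0.532880 = 0.534730.
Q̄ = (S₀/π) × [bracket] = (1361/π) × 0.534730 = 231.66 W/m².
— Configuration B (φ=-57.3°):
cos H₀ = −tan(-57.3°) tan(+0.080°) = 0.0022, H₀ = 1.5686 rad.
Bracket: H₀ sin φ sin δ + cos φ cos δ sin H₀ = 1.5686×-0.84151×0.00139 + 0.54024×1.00000×1.00000 = -0.001835 + 0.540240 = 0.538405.
Q̄ = (S₀/π) × [bracket] = (1361/π) × 0.538405 = 233.25 W/m².
Ratio Q̄_A / Q̄_B = 231.66 / 233.25 = 0.9932.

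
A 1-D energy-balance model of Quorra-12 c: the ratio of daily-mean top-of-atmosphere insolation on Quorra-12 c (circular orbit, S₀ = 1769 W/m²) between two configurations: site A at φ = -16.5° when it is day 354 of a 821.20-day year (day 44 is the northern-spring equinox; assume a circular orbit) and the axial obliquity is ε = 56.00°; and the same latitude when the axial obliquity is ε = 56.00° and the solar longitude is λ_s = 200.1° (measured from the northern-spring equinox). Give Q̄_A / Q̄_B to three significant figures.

— Configuration A (φ=-16.5°):
Solar longitude: λ_s = 360° × (354 − 44)/821.20 = 135.899°.
sin δ = sin 56.00° × sin 135.899° = 0.57695, so δ = +35.236°.
cos H₀ = −tan(-16.5°) tan(+35.236°) = 0.2092, H₀ = 1.3600 rad.
Bracket: H₀ sin φ sin δ + cos φ cos δ sin H₀ = 1.3600×-0.28402×0.57695 + 0.95882×0.81678×0.97786 = -0.222857 + 0.765806 = 0.542949.
Q̄ = (S₀/π) × [bracket] = (1769/π) × 0.542949 = 305.73 W/m².
— Configuration B (φ=-16.5°):
Solar declination: sin δ = sin ε · sin λ_s = sin 56.00° × sin 200.1° = -0.28491, so δ = -16.553°.
cos H₀ = −tan(-16.5°) tan(-16.553°) = -0.0880, H₀ = 1.6590 rad.
Bracket: H₀ sin φ sin δ + cos φ cos δ sin H₀ = 1.6590×-0.28402×-0.28491 + 0.95882×0.95856×0.99612 = 0.134247 + 0.915520 = 1.049767.
Q̄ = (S₀/π) × [bracket] = (1769/π) × 1.049767 = 591.11 W/m².
Ratio Q̄_A / Q̄_B = 305.73 / 591.11 = 0.5172.

Q̄_A / Q̄_B ≈ 0.517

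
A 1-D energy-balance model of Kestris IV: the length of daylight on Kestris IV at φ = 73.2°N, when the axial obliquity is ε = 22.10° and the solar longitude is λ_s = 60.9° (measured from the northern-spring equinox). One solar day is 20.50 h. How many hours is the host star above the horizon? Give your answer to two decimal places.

20.50 h

Solar declination: sin δ = sin ε · sin λ_s = sin 22.10° × sin 60.9° = 0.32873, so δ = +19.192°.
Sunrise equation: cos H₀ = −tan φ · tan δ = -1.1529 ≤ −1, so the host star never sets (polar day) and H₀ = π.
Daylight = 2H₀/(2π) × 20.50 h = (3.1416/π) × 20.50 = 20.50 h.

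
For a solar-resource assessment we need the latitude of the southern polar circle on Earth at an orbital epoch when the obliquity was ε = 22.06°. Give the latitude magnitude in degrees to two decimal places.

67.94°

The polar circle is the lowest latitude that experiences at least one full rotation of continuous darkness at the northern-summer solstice; it lies at |φ| = 90° − ε = 90° − 22.06° = 67.94°.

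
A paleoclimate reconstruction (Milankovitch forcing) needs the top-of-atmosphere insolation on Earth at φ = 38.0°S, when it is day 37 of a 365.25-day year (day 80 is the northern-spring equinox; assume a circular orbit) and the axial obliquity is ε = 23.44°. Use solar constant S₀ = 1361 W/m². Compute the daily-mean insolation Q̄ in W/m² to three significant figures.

Q̄ ≈ 449 W/m²

Solar longitude: λ_s = 360° × (37 − 80)/365.25 = -42.382°, i.e. -42.382° + 360° = 317.618°.
sin δ = sin 23.44° × sin 317.618° = -0.26814, so δ = -15.553°.
cos H₀ = −tan(-38.0°) tan(-15.553°) = -0.2175, H₀ = 1.7900 rad.
Bracket: H₀ sin φ sin δ + cos φ cos δ sin H₀ = 1.7900×-0.61566×-0.26814 + 0.78801×0.96338×0.97607 = 0.295499 + 0.740987 = 1.036486.
Q̄ = (S₀/π) × [bracket] = (1361/π) × 1.036486 = 449.0 W/m².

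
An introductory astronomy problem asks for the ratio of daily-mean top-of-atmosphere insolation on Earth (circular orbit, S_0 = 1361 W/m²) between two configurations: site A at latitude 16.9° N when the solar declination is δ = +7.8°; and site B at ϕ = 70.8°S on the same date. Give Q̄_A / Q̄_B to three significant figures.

— Configuration A (ϕ=+16.9°):
cos h₀ = −tan(+16.9°) tan(+7.800°) = -0.0416, h₀ = 1.6124 rad.
Bracket: h₀ sin ϕ sin δ + cos ϕ cos δ sin h₀ = 1.6124×0.29070×0.13572 + 0.95681×0.99075×0.99913 = 0.063615 + 0.947135 = 1.010750.
Q̄ = (S_0/π) × [bracket] = (1361/π) × 1.010750 = 437.88 W/m².
— Configuration B (ϕ=-70.8°):
cos h₀ = −tan(-70.8°) tan(+7.800°) = 0.3934, h₀ = 1.1665 rad.
Bracket: h₀ sin ϕ sin δ + cos ϕ cos δ sin h₀ = 1.1665×-0.94438×0.13572 + 0.32887×0.99075×0.91938 = -0.149512 + 0.299560 = 0.150048.
Q̄ = (S_0/π) × [bracket] = (1361/π) × 0.150048 = 65.004 W/m².
Ratio Q̄_A / Q̄_B = 437.88 / 65.004 = 6.736.

Q̄_A / Q̄_B ≈ 6.74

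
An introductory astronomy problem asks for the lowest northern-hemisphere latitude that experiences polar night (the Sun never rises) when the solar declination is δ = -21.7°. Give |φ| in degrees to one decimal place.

Polar night requires cos H₀ = −tan φ tan δ ≥ 1, i.e. tan φ tan δ ≤ −1.
The boundary is |tan φ| · |tan δ| = 1, so |φ| = 90° − |δ| = 90° − 21.7° = 68.3° in the northern hemisphere.

|φ| = 68.3°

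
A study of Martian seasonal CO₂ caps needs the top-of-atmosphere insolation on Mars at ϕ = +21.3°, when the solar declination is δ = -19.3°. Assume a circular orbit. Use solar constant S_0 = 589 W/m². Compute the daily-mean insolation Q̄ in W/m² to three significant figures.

cos h₀ = −tan(+21.3°) tan(-19.300°) = 0.1365, h₀ = 1.4338 rad.
Bracket: h₀ sin ϕ sin δ + cos ϕ cos δ sin h₀ = 1.4338×0.36325×-0.33051 + 0.93169×0.94380×0.99064 = -0.172139 + 0.871099 = 0.698960.
Q̄ = (S_0/π) × [bracket] = (589/π) × 0.698960 = 131.0 W/m².

Q̄ ≈ 131 W/m²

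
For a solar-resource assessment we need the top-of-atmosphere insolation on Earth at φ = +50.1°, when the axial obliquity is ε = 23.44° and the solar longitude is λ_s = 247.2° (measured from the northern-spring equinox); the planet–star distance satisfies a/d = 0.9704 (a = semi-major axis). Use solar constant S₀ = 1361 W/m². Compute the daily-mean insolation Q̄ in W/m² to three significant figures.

Q̄ ≈ 90.8 W/m²

Solar declination: sin δ = sin ε · sin λ_s = sin 23.44° × sin 247.2° = -0.36671, so δ = -21.513°.
cos H₀ = −tan(+50.1°) tan(-21.513°) = 0.4714, H₀ = 1.0799 rad.
Bracket: H₀ sin φ sin δ + cos φ cos δ sin H₀ = 1.0799×0.76717×-0.36671 + 0.64145×0.93034×0.88191 = -0.303807 + 0.526294 = 0.222487.
Inverse-square distance factor (a/d)² = 0.9704² = 0.941676.
Q̄ = (S₀/π) × 0.941676 × [bracket] = (1361/π) × 0.941676 × 0.222487 = 90.76 W/m².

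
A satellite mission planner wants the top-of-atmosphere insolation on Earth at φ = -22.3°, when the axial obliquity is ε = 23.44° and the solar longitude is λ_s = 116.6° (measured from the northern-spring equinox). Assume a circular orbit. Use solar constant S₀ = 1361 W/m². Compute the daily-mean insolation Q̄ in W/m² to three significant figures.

Q̄ ≈ 287 W/m²

Solar declination: sin δ = sin ε · sin λ_s = sin 23.44° × sin 116.6° = 0.35568, so δ = +20.835°.
cos H₀ = −tan(-22.3°) tan(+20.835°) = 0.1561, H₀ = 1.4141 rad.
Bracket: H₀ sin φ sin δ + cos φ cos δ sin H₀ = 1.4141×-0.37946×0.35568 + 0.92521×0.93461×0.98774 = -0.190856 + 0.854109 = 0.663253.
Q̄ = (S₀/π) × [bracket] = (1361/π) × 0.663253 = 287.3 W/m².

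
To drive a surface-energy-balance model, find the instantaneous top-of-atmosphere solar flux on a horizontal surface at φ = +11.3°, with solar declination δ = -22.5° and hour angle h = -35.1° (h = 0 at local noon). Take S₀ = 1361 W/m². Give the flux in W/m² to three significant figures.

cos θ_z = sin φ sin δ + cos φ cos δ cos h = -0.074985 + 0.741219 = 0.666234.
Flux = S₀ · cos θ_z = 1361 × 0.666234 = 906.7 W/m².

907 W/m²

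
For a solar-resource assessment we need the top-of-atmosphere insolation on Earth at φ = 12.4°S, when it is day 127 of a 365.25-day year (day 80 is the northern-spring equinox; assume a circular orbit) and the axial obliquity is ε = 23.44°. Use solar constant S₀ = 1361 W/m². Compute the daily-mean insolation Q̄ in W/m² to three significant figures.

Q̄ ≈ 364 W/m²

Solar longitude: λ_s = 360° × (127 − 80)/365.25 = 46.324°.
sin δ = sin 23.44° × sin 46.324° = 0.28771, so δ = +16.721°.
cos H₀ = −tan(-12.4°) tan(+16.721°) = 0.0660, H₀ = 1.5047 rad.
Bracket: H₀ sin φ sin δ + cos φ cos δ sin H₀ = 1.5047×-0.21474×0.28771 + 0.97667×0.95772×0.99782 = -0.092965 + 0.933337 = 0.840372.
Q̄ = (S₀/π) × [bracket] = (1361/π) × 0.840372 = 364.1 W/m².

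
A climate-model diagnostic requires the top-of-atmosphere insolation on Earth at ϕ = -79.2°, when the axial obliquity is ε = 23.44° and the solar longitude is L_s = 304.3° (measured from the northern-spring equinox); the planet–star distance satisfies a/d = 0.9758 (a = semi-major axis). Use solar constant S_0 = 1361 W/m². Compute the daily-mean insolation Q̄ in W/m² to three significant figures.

Q̄ ≈ 418 W/m²

Solar declination: sin δ = sin ε · sin L_s = sin 23.44° × sin 304.3° = -0.32861, so δ = -19.185°.
cos h₀ = −tan(-79.2°) tan(-19.185°) = -1.8239 ≤ −1 ⇒ polar day, h₀ = π.
Bracket: h₀ sin ϕ sin δ + cos ϕ cos δ sin h₀ = 3.1416×-0.98229×-0.32861 + 0.18738×0.94446×0.00000 = 1.014078 + 0.000000 = 1.014078.
Inverse-square distance factor (a/d)² = 0.9758² = 0.952186.
Q̄ = (S_0/π) × 0.952186 × [bracket] = (1361/π) × 0.952186 × 1.014078 = 418.3 W/m².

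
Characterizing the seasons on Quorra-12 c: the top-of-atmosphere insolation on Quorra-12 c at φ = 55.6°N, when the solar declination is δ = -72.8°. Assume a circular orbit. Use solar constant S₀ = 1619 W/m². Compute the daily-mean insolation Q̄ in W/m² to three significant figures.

cos H₀ = −tan(+55.6°) tan(-72.800°) = 4.7180 ≥ 1 ⇒ polar night, H₀ = 0 and Q̄ = 0.

Q̄ ≈ 0.00 W/m²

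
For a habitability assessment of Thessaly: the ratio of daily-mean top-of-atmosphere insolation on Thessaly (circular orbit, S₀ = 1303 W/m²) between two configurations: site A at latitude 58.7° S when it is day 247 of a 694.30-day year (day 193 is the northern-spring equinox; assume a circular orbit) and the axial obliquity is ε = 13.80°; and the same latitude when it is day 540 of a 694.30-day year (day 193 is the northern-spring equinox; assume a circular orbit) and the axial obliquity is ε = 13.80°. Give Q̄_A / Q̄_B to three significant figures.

— Configuration A (φ=-58.7°):
Solar longitude: λ_s = 360° × (247 − 193)/694.30 = 27.999°.
sin δ = sin 13.80° × sin 27.999° = 0.11198, so δ = +6.430°.
cos H₀ = −tan(-58.7°) tan(+6.430°) = 0.1853, H₀ = 1.3844 rad.
Bracket: H₀ sin φ sin δ + cos φ cos δ sin H₀ = 1.3844×-0.85446×0.11198 + 0.51952×0.99371×0.98267 = -0.132463 + 0.507306 = 0.374843.
Q̄ = (S₀/π) × [bracket] = (1303/π) × 0.374843 = 155.47 W/m².
— Configuration B (φ=-58.7°):
Solar longitude: λ_s = 360° × (540 − 193)/694.30 = 179.922°.
sin δ = sin 13.80° × sin 179.922° = 0.00032, so δ = +0.019°.
cos H₀ = −tan(-58.7°) tan(+0.019°) = 0.0005, H₀ = 1.5703 rad.
Bracket: H₀ sin φ sin δ + cos φ cos δ sin H₀ = 1.5703×-0.85446×0.00032 + 0.51952×1.00000×1.00000 = -0.000429 + 0.519520 = 0.519091.
Q̄ = (S₀/π) × [bracket] = (1303/π) × 0.519091 = 215.30 W/m².
Ratio Q̄_A / Q̄_B = 155.47 / 215.30 = 0.7221.

Q̄_A / Q̄_B ≈ 0.722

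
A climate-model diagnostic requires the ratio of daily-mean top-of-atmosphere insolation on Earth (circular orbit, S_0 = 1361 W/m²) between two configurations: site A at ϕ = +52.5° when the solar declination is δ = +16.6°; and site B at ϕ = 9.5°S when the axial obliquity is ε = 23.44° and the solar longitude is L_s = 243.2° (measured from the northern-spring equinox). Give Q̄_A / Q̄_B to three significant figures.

— Configuration A (ϕ=+52.5°):
cos h₀ = −tan(+52.5°) tan(+16.600°) = -0.3885, h₀ = 1.9698 rad.
Bracket: h₀ sin ϕ sin δ + cos ϕ cos δ sin h₀ = 1.9698×0.79335×0.28569 + 0.60876×0.95832×0.92145 = 0.446459 + 0.537562 = 0.984021.
Q̄ = (S_0/π) × [bracket] = (1361/π) × 0.984021 = 426.30 W/m².
— Configuration B (ϕ=-9.5°):
Solar declination: sin δ = sin ε · sin L_s = sin 23.44° × sin 243.2° = -0.35506, so δ = -20.797°.
cos h₀ = −tan(-9.5°) tan(-20.797°) = -0.0636, h₀ = 1.6344 rad.
Bracket: h₀ sin ϕ sin δ + cos ϕ cos δ sin h₀ = 1.6344×-0.16505×-0.35506 + 0.98629×0.93484×0.99798 = 0.095780 + 0.920161 = 1.015941.
Q̄ = (S_0/π) × [bracket] = (1361/π) × 1.015941 = 440.13 W/m².
Ratio Q̄_A / Q̄_B = 426.30 / 440.13 = 0.9686.

Q̄_A / Q̄_B ≈ 0.969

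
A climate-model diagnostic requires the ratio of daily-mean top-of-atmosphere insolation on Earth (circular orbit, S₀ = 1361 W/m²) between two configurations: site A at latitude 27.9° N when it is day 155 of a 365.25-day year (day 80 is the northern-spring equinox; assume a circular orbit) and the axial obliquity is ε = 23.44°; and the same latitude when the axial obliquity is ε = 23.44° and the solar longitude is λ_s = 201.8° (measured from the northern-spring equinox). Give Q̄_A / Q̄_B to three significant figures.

— Configuration A (φ=+27.9°):
Solar longitude: λ_s = 360° × (155 − 80)/365.25 = 73.922°.
sin δ = sin 23.44° × sin 73.922° = 0.38223, so δ = +22.472°.
cos H₀ = −tan(+27.9°) tan(+22.472°) = -0.2190, H₀ = 1.7916 rad.
Bracket: H₀ sin φ sin δ + cos φ cos δ sin H₀ = 1.7916×0.46793×0.38223 + 0.88377×0.92407×0.97572 = 0.320440 + 0.796837 = 1.117277.
Q̄ = (S₀/π) × [bracket] = (1361/π) × 1.117277 = 484.03 W/m².
— Configuration B (φ=+27.9°):
Solar declination: sin δ = sin ε · sin λ_s = sin 23.44° × sin 201.8° = -0.14773, so δ = -8.495°.
cos H₀ = −tan(+27.9°) tan(-8.495°) = 0.0791, H₀ = 1.4916 rad.
Bracket: H₀ sin φ sin δ + cos φ cos δ sin H₀ = 1.4916×0.46793×-0.14773 + 0.88377×0.98903×0.99687 = -0.103110 + 0.871339 = 0.768229.
Q̄ = (S₀/π) × [bracket] = (1361/π) × 0.768229 = 332.81 W/m².
Ratio Q̄_A / Q̄_B = 484.03 / 332.81 = 1.454.

Q̄_A / Q̄_B ≈ 1.45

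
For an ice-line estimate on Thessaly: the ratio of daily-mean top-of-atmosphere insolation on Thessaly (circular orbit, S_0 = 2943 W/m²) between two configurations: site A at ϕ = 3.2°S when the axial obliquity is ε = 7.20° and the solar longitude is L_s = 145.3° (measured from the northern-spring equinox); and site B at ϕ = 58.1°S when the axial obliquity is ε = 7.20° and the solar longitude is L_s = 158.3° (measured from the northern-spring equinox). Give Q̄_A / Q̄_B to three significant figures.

— Configuration A (ϕ=-3.2°):
Solar declination: sin δ = sin ε · sin L_s = sin 7.20° × sin 145.3° = 0.07135, so δ = +4.092°.
cos h₀ = −tan(-3.2°) tan(+4.092°) = 0.0040, h₀ = 1.5668 rad.
Bracket: h₀ sin ϕ sin δ + cos ϕ cos δ sin h₀ = 1.5668×-0.05582×0.07135 + 0.99844×0.99745×0.99999 = -0.006240 + 0.995884 = 0.989644.
Q̄ = (S_0/π) × [bracket] = (2943/π) × 0.989644 = 927.08 W/m².
— Configuration B (ϕ=-58.1°):
Solar declination: sin δ = sin ε · sin L_s = sin 7.20° × sin 158.3° = 0.04634, so δ = +2.656°.
cos h₀ = −tan(-58.1°) tan(+2.656°) = 0.0745, h₀ = 1.4962 rad.
Bracket: h₀ sin ϕ sin δ + cos ϕ cos δ sin h₀ = 1.4962×-0.84897×0.04634 + 0.52844×0.99893×0.99722 = -0.058862 + 0.526407 = 0.467545.
Q̄ = (S_0/π) × [bracket] = (2943/π) × 0.467545 = 437.99 W/m².
Ratio Q̄_A / Q̄_B = 927.08 / 437.99 = 2.117.

Q̄_A / Q̄_B ≈ 2.12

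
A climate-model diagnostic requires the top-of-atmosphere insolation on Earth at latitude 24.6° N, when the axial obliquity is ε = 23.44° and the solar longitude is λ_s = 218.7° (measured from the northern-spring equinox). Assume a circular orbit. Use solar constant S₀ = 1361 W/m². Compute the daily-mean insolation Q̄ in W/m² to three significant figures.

Solar declination: sin δ = sin ε · sin λ_s = sin 23.44° × sin 218.7° = -0.24871, so δ = -14.401°.
cos H₀ = −tan(+24.6°) tan(-14.401°) = 0.1176, H₀ = 1.4530 rad.
Bracket: H₀ sin φ sin δ + cos φ cos δ sin H₀ = 1.4530×0.41628×-0.24871 + 0.90924×0.96858×0.99307 = -0.150433 + 0.874569 = 0.724136.
Q̄ = (S₀/π) × [bracket] = (1361/π) × 0.724136 = 313.7 W/m².

Q̄ ≈ 314 W/m²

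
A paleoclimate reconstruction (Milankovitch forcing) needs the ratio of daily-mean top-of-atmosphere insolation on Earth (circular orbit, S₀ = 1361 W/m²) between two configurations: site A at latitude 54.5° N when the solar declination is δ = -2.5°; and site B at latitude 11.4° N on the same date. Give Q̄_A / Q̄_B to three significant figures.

Q̄_A / Q̄_B ≈ 0.544

— Configuration A (φ=+54.5°):
cos H₀ = −tan(+54.5°) tan(-2.500°) = 0.0612, H₀ = 1.5095 rad.
Bracket: H₀ sin φ sin δ + cos φ cos δ sin H₀ = 1.5095×0.81412×-0.04362 + 0.58070×0.99905×0.99812 = -0.053605 + 0.579058 = 0.525453.
Q̄ = (S₀/π) × [bracket] = (1361/π) × 0.525453 = 227.64 W/m².
— Configuration B (φ=+11.4°):
cos H₀ = −tan(+11.4°) tan(-2.500°) = 0.0088, H₀ = 1.5620 rad.
Bracket: H₀ sin φ sin δ + cos φ cos δ sin H₀ = 1.5620×0.19766×-0.04362 + 0.98027×0.99905×0.99996 = -0.013467 + 0.979300 = 0.965833.
Q̄ = (S₀/π) × [bracket] = (1361/π) × 0.965833 = 418.42 W/m².
Ratio Q̄_A / Q̄_B = 227.64 / 418.42 = 0.5440.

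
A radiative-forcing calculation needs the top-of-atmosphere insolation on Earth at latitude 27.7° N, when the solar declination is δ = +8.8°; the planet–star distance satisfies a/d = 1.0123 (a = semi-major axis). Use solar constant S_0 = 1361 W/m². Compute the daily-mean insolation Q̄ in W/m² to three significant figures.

Q̄ ≈ 439 W/m²

cos h₀ = −tan(+27.7°) tan(+8.800°) = -0.0813, h₀ = 1.6522 rad.
Bracket: h₀ sin ϕ sin δ + cos ϕ cos δ sin h₀ = 1.6522×0.46484×0.15299 + 0.88539×0.98823×0.99669 = 0.117498 + 0.872073 = 0.989571.
Inverse-square distance factor (a/d)² = 1.0123² = 1.024751.
Q̄ = (S_0/π) × 1.024751 × [bracket] = (1361/π) × 1.024751 × 0.989571 = 439.3 W/m².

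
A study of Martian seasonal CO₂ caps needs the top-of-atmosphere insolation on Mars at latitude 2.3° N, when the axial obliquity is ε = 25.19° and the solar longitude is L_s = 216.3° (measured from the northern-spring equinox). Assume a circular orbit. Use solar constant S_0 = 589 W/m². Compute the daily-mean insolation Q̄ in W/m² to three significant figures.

Q̄ ≈ 178 W/m²

Solar declination: sin δ = sin ε · sin L_s = sin 25.19° × sin 216.3° = -0.25197, so δ = -14.594°.
cos h₀ = −tan(+2.3°) tan(-14.594°) = 0.0105, h₀ = 1.5603 rad.
Bracket: h₀ sin ϕ sin δ + cos ϕ cos δ sin h₀ = 1.5603×0.04013×-0.25197 + 0.99919×0.96773×0.99995 = -0.015777 + 0.966898 = 0.951121.
Q̄ = (S_0/π) × [bracket] = (589/π) × 0.951121 = 178.3 W/m².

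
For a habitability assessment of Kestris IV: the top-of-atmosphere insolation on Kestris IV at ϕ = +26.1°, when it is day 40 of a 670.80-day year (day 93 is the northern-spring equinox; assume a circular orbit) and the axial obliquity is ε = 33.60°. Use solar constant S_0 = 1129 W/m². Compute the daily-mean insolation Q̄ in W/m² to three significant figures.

Solar longitude: L_s = 360° × (40 − 93)/670.80 = -28.444°, i.e. -28.444° + 360° = 331.556°.
sin δ = sin 33.60° × sin 331.556° = -0.26358, so δ = -15.282°.
cos h₀ = −tan(+26.1°) tan(-15.282°) = 0.1339, h₀ = 1.4365 rad.
Bracket: h₀ sin ϕ sin δ + cos ϕ cos δ sin h₀ = 1.4365×0.43994×-0.26358 + 0.89803×0.96464×0.99100 = -0.166576 + 0.858479 = 0.691903.
Q̄ = (S_0/π) × [bracket] = (1129/π) × 0.691903 = 248.7 W/m².

Q̄ ≈ 249 W/m²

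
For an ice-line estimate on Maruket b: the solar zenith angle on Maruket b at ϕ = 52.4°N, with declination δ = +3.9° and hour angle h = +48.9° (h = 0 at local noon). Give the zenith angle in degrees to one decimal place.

θ_z = 63.0°

cos θ_z = sin ϕ sin δ + cos ϕ cos δ cos h = 0.053888 + 0.400166 = 0.454054.
θ_z = arccos(0.454054) = 63.0°.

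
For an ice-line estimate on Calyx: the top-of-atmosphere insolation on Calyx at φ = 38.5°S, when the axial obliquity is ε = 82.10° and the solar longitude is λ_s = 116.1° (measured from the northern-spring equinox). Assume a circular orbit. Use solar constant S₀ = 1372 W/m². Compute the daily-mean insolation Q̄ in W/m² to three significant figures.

Q̄ ≈ 0.00 W/m²

Solar declination: sin δ = sin ε · sin λ_s = sin 82.10° × sin 116.1° = 0.88950, so δ = +62.811°.
cos H₀ = −tan(-38.5°) tan(+62.811°) = 1.5485 ≥ 1 ⇒ polar night, H₀ = 0 and Q̄ = 0.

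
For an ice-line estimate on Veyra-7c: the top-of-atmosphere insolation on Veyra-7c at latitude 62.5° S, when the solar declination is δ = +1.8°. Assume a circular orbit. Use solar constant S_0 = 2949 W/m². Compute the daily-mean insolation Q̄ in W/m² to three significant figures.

cos h₀ = −tan(-62.5°) tan(+1.800°) = 0.0604, h₀ = 1.5104 rad.
Bracket: h₀ sin ϕ sin δ + cos ϕ cos δ sin h₀ = 1.5104×-0.88701×0.03141 + 0.46175×0.99951×0.99818 = -0.042081 + 0.460684 = 0.418603.
Q̄ = (S_0/π) × [bracket] = (2949/π) × 0.418603 = 392.9 W/m².

Q̄ ≈ 393 W/m²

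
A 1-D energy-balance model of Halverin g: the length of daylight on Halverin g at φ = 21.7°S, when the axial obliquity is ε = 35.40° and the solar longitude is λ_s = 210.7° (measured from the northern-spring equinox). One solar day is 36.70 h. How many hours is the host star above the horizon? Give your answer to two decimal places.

Solar declination: sin δ = sin ε · sin λ_s = sin 35.40° × sin 210.7° = -0.29575, so δ = -17.202°.
cos H₀ = −tan φ · tan δ = −tan(-21.7°) × tan(-17.202°) = -0.1232, so H₀ = 1.6943 rad = 97.08°.
Daylight = 2H₀/(2π) × 36.70 h = (1.6943/π) × 36.70 = 19.79 h.

19.79 h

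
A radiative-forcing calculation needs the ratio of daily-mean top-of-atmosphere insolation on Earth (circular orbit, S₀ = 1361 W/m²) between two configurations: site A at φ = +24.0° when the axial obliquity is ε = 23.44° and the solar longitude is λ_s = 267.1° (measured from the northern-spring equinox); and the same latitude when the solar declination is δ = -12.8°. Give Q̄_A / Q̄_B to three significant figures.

Q̄_A / Q̄_B ≈ 0.796

— Configuration A (φ=+24.0°):
Solar declination: sin δ = sin ε · sin λ_s = sin 23.44° × sin 267.1° = -0.39728, so δ = -23.408°.
cos H₀ = −tan(+24.0°) tan(-23.408°) = 0.1927, H₀ = 1.3768 rad.
Bracket: H₀ sin φ sin δ + cos φ cos δ sin H₀ = 1.3768×0.40674×-0.39728 + 0.91355×0.91770×0.98125 = -0.222477 + 0.822645 = 0.600168.
Q̄ = (S₀/π) × [bracket] = (1361/π) × 0.600168 = 260.00 W/m².
— Configuration B (φ=+24.0°):
cos H₀ = −tan(+24.0°) tan(-12.800°) = 0.1012, H₀ = 1.4695 rad.
Bracket: H₀ sin φ sin δ + cos φ cos δ sin H₀ = 1.4695×0.40674×-0.22155 + 0.91355×0.97515×0.99487 = -0.132421 + 0.886278 = 0.753857.
Q̄ = (S₀/π) × [bracket] = (1361/π) × 0.753857 = 326.59 W/m².
Ratio Q̄_A / Q̄_B = 260.00 / 326.59 = 0.7961.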